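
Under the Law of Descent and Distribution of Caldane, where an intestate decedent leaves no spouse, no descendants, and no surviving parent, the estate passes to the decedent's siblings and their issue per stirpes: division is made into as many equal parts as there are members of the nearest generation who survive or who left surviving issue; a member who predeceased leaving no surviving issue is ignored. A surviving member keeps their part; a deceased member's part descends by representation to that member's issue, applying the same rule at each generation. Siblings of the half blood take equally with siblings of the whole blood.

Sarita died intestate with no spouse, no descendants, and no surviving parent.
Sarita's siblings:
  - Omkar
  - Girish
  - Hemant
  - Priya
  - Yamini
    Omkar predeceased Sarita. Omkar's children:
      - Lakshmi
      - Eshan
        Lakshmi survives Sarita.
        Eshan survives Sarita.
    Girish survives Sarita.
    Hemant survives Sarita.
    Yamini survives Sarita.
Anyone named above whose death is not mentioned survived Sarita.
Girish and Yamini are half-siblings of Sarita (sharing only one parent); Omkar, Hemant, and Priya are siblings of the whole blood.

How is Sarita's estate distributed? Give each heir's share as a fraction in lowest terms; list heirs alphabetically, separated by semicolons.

No spouse, descendants, or parent survives, so the estate passes to Sarita's siblings per stirpes.
Half-blood and whole-blood siblings take equally under the stated rule.
The estate is divided into 5 equal shares of 1/5 among Omkar, Girish, Hemant, Priya, Yamini.
Omkar predeceased; the 1/5 allotted to Omkar's branch passes to Omkar's issue by representation.
The 1/5 is divided into 2 equal shares of 1/10 among Lakshmi, Eshan.
Lakshmi is living and takes 1/10.
Eshan is living and takes 1/10.
Girish is living and takes 1/5.
Hemant is living and takes 1/5.
Priya is living and takes 1/5.
Yamini is living and takes 1/5.

Eshan 1/10; Girish 1/5; Hemant 1/5; Lakshmi 1/10; Priya 1/5; Yamini 1/5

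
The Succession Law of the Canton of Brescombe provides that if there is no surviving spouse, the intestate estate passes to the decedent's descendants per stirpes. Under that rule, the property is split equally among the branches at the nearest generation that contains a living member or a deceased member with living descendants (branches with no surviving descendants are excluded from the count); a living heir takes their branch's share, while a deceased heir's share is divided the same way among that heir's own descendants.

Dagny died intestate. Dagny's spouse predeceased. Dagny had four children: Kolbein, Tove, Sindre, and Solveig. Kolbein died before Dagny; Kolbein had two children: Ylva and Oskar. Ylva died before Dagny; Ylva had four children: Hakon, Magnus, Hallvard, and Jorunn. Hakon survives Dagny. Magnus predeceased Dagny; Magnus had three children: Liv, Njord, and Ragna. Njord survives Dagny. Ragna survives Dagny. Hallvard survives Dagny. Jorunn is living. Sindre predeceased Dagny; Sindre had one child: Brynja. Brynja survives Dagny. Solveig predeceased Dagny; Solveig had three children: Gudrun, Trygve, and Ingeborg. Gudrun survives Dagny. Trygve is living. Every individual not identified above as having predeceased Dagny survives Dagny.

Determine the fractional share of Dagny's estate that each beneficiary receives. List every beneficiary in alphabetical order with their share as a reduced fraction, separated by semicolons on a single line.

Brynja 1/4; Gudrun 1/12; Hakon 1/32; Hallvard 1/32; Ingeborg 1/12; Jorunn 1/32; Liv 1/96; Njord 1/96; Oskar 1/8; Ragna 1/96; Tove 1/4; Trygve 1/12

There is no surviving spouse, so the entire estate passes to Dagny's descendants per stirpes.
The estate is divided into 4 equal shares of 1/4 among Kolbein, Tove, Sindre, Solveig.
Kolbein predeceased; the 1/4 allotted to Kolbein's branch passes to Kolbein's issue by representation.
The 1/4 is divided into 2 equal shares of 1/8 among Ylva, Oskar.
Ylva predeceased; the 1/8 allotted to Ylva's branch passes to Ylva's issue by representation.
The 1/8 is divided into 4 equal shares of 1/32 among Hakon, Magnus, Hallvard, Jorunn.
Hakon is living and takes 1/32.
Magnus predeceased; the 1/32 allotted to Magnus's branch passes to Magnus's issue by representation.
The 1/32 is divided into 3 equal shares of 1/96 among Liv, Njord, Ragna.
Liv is living and takes 1/96.
Njord is living and takes 1/96.
Ragna is living and takes 1/96.
Hallvard is living and takes 1/32.
Jorunn is living and takes 1/32.
Oskar is living and takes 1/8.
Tove is living and takes 1/4.
Sindre predeceased; the 1/4 allotted to Sindre's branch passes to Sindre's issue by representation.
Brynja is the sole taker at this level and receives the full 1/4.
Solveig predeceased; the 1/4 allotted to Solveig's branch passes to Solveig's issue by representation.
The 1/4 is divided into 3 equal shares of 1/12 among Gudrun, Trygve, Ingeborg.
Gudrun is living and takes 1/12.
Trygve is living and takes 1/12.
Ingeborg is living and takes 1/12.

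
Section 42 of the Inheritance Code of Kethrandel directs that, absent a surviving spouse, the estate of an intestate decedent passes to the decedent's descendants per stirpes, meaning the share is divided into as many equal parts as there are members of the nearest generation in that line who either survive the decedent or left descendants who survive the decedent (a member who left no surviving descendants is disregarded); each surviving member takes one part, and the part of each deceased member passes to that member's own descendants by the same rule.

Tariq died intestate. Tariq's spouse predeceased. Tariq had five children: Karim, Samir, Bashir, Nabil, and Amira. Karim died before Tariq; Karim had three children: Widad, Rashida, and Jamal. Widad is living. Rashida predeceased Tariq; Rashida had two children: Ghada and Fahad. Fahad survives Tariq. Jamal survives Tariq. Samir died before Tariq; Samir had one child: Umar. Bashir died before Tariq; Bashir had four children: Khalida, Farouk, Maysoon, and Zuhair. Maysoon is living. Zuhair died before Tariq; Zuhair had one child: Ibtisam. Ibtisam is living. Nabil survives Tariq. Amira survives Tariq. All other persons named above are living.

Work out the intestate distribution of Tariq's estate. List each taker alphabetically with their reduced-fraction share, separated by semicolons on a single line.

Amira 1/5; Fahad 1/30; Farouk 1/20; Ghada 1/30; Ibtisam 1/20; Jamal 1/15; Khalida 1/20; Maysoon 1/20; Nabil 1/5; Umar 1/5; Widad 1/15

There is no surviving spouse, so the entire estate passes to Tariq's descendants per stirpes.
The estate is divided into 5 equal shares of 1/5 among Karim, Samir, Bashir, Nabil, Amira.
Karim predeceased; the 1/5 allotted to Karim's branch passes to Karim's issue by representation.
The 1/5 is divided into 3 equal shares of 1/15 among Widad, Rashida, Jamal.
Widad is living and takes 1/15.
Rashida predeceased; the 1/15 allotted to Rashida's branch passes to Rashida's issue by representation.
The 1/15 is divided into 2 equal shares of 1/30 among Ghada, Fahad.
Ghada is living and takes 1/30.
Fahad is living and takes 1/30.
Jamal is living and takes 1/15.
Samir predeceased; the 1/5 allotted to Samir's branch passes to Samir's issue by representation.
Umar is the sole taker at this level and receives the full 1/5.
Bashir predeceased; the 1/5 allotted to Bashir's branch passes to Bashir's issue by representation.
The 1/5 is divided into 4 equal shares of 1/20 among Khalida, Farouk, Maysoon, Zuhair.
Khalida is living and takes 1/20.
Farouk is living and takes 1/20.
Maysoon is living and takes 1/20.
Zuhair predeceased; the 1/20 allotted to Zuhair's branch passes to Zuhair's issue by representation.
Ibtisam is the sole taker at this level and receives the full 1/20.
Nabil is living and takes 1/5.
Amira is living and takes 1/5.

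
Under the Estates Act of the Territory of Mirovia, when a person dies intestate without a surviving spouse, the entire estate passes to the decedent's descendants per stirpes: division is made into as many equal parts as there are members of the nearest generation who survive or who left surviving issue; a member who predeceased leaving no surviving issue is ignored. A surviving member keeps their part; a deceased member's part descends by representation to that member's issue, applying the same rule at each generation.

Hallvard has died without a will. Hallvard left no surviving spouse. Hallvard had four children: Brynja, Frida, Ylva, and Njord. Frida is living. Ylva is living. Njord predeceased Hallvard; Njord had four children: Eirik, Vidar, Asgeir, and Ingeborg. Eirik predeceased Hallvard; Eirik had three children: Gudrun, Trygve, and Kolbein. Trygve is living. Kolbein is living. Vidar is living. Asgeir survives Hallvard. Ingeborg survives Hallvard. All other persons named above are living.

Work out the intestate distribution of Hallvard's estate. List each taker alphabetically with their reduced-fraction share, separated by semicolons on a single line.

Asgeir 1/16; Brynja 1/4; Frida 1/4; Gudrun 1/48; Ingeborg 1/16; Kolbein 1/48; Trygve 1/48; Vidar 1/16; Ylva 1/4

There is no surviving spouse, so the entire estate passes to Hallvard's descendants per stirpes.
The estate is divided into 4 equal shares of 1/4 among Brynja, Frida, Ylva, Njord.
Brynja is living and takes 1/4.
Frida is living and takes 1/4.
Ylva is living and takes 1/4.
Njord predeceased; the 1/4 allotted to Njord's branch passes to Njord's issue by representation.
The 1/4 is divided into 4 equal shares of 1/16 among Eirik, Vidar, Asgeir, Ingeborg.
Eirik predeceased; the 1/16 allotted to Eirik's branch passes to Eirik's issue by representation.
The 1/16 is divided into 3 equal shares of 1/48 among Gudrun, Trygve, Kolbein.
Gudrun is living and takes 1/48.
Trygve is living and takes 1/48.
Kolbein is living and takes 1/48.
Vidar is living and takes 1/16.
Asgeir is living and takes 1/16.
Ingeborg is living and takes 1/16.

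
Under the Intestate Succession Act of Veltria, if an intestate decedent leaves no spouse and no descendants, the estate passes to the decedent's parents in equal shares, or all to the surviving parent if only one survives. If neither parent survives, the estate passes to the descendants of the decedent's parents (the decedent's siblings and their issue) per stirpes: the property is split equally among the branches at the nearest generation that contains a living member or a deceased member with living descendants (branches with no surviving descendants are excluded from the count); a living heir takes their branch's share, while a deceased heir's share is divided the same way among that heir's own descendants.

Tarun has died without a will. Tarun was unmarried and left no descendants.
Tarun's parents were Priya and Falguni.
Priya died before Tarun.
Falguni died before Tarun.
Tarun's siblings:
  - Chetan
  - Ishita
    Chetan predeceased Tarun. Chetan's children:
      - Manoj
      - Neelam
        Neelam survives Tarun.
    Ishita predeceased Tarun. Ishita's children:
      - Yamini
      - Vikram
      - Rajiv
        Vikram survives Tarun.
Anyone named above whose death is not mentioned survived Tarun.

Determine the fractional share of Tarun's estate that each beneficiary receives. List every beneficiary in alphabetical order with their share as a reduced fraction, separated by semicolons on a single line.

Neither parent survives and there are no descendants, so the estate passes to Tarun's siblings and their issue per stirpes.
The estate is divided into 2 equal shares of 1/2 among Chetan, Ishita.
Chetan predeceased; the 1/2 allotted to Chetan's branch passes to Chetan's issue by representation.
The 1/2 is divided into 2 equal shares of 1/4 among Manoj, Neelam.
Manoj is living and takes 1/4.
Neelam is living and takes 1/4.
Ishita predeceased; the 1/2 allotted to Ishita's branch passes to Ishita's issue by representation.
The 1/2 is divided into 3 equal shares of 1/6 among Yamini, Vikram, Rajiv.
Yamini is living and takes 1/6.
Vikram is living and takes 1/6.
Rajiv is living and takes 1/6.

Manoj 1/4; Neelam 1/4; Rajiv 1/6; Vikram 1/6; Yamini 1/6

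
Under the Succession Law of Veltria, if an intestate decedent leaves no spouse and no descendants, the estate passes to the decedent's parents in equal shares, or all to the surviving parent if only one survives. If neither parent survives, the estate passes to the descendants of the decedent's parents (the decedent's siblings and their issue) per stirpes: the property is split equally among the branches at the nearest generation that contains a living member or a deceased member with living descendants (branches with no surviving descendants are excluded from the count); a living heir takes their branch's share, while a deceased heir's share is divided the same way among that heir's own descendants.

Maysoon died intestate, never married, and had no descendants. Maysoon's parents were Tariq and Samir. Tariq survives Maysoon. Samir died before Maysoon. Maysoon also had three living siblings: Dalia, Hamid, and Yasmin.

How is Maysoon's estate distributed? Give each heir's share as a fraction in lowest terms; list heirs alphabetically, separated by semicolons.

Only one parent, Tariq, survives, so Tariq takes the entire estate. The siblings take nothing because a surviving parent has priority.

Tariq 1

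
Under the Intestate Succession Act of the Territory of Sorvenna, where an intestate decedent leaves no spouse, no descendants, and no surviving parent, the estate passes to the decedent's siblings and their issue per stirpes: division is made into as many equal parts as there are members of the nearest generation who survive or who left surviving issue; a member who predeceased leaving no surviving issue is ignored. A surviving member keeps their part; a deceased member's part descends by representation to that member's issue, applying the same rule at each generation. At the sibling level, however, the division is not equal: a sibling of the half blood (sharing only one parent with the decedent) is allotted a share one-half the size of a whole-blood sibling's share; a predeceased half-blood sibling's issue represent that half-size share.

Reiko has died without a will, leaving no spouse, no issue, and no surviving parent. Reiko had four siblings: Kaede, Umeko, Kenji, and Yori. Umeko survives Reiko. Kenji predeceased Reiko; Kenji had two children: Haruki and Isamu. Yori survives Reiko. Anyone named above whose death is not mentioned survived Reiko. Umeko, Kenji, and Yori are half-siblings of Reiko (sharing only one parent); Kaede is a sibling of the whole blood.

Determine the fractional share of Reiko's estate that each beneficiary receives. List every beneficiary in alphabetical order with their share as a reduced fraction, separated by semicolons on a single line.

Haruki 1/10; Isamu 1/10; Kaede 2/5; Umeko 1/5; Yori 1/5

No spouse, descendants, or parent survives, so the estate passes to Reiko's siblings per stirpes.
Half-blood siblings count for one-half the weight of whole-blood siblings at the initial division.
Dividing 1 in proportion to weights (total weight 5/2): Kaede (weight 1) → 2/5; Umeko (weight 1/2) → 1/5; Kenji (weight 1/2) → 1/5; Yori (weight 1/2) → 1/5.
Kaede is living and takes 2/5.
Umeko is living and takes 1/5.
Kenji predeceased; the 1/5 allotted to Kenji's branch passes to Kenji's issue by representation.
The 1/5 is divided into 2 equal shares of 1/10 among Haruki, Isamu.
Haruki is living and takes 1/10.
Isamu is living and takes 1/10.
Yori is living and takes 1/5.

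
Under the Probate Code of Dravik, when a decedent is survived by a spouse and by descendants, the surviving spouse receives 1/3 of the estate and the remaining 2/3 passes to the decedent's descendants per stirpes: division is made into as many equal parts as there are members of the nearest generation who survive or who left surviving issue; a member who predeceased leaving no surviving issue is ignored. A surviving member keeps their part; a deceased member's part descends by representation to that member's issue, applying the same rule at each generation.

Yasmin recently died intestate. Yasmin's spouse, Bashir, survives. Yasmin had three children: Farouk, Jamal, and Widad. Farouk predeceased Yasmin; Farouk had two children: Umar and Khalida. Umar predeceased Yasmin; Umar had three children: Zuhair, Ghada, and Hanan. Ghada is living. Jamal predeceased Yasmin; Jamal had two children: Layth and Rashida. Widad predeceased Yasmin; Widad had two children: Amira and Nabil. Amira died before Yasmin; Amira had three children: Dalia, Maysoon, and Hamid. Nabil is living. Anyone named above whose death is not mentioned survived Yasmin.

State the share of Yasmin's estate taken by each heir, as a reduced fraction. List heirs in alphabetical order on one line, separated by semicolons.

Bashir, as surviving spouse, takes 1/3.
The remaining 2/3 passes to Yasmin's descendants per stirpes.
The 2/3 is divided into 3 equal shares of 2/9 among Farouk, Jamal, Widad.
Farouk predeceased; the 2/9 allotted to Farouk's branch passes to Farouk's issue by representation.
The 2/9 is divided into 2 equal shares of 1/9 among Umar, Khalida.
Umar predeceased; the 1/9 allotted to Umar's branch passes to Umar's issue by representation.
The 1/9 is divided into 3 equal shares of 1/27 among Zuhair, Ghada, Hanan.
Zuhair is living and takes 1/27.
Ghada is living and takes 1/27.
Hanan is living and takes 1/27.
Khalida is living and takes 1/9.
Jamal predeceased; the 2/9 allotted to Jamal's branch passes to Jamal's issue by representation.
The 2/9 is divided into 2 equal shares of 1/9 among Layth, Rashida.
Layth is living and takes 1/9.
Rashida is living and takes 1/9.
Widad predeceased; the 2/9 allotted to Widad's branch passes to Widad's issue by representation.
The 2/9 is divided into 2 equal shares of 1/9 among Amira, Nabil.
Amira predeceased; the 1/9 allotted to Amira's branch passes to Amira's issue by representation.
The 1/9 is divided into 3 equal shares of 1/27 among Dalia, Maysoon, Hamid.
Dalia is living and takes 1/27.
Maysoon is living and takes 1/27.
Hamid is living and takes 1/27.
Nabil is living and takes 1/9.

Bashir 1/3; Dalia 1/27; Ghada 1/27; Hamid 1/27; Hanan 1/27; Khalida 1/9; Layth 1/9; Maysoon 1/27; Nabil 1/9; Rashida 1/9; Zuhair 1/27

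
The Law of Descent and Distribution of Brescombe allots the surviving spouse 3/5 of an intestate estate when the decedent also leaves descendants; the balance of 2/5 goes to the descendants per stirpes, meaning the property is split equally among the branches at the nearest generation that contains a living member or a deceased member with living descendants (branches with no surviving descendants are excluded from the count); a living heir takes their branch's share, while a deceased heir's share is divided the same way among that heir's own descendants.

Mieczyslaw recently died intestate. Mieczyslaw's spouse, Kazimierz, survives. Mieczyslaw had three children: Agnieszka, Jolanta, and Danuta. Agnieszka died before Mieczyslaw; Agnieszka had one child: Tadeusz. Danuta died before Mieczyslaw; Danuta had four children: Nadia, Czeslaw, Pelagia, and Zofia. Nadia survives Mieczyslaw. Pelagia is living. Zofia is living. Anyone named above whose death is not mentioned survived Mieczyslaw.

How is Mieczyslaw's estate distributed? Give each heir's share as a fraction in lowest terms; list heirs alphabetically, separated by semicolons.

Czeslaw 1/30; Jolanta 2/15; Kazimierz 3/5; Nadia 1/30; Pelagia 1/30; Tadeusz 2/15; Zofia 1/30

Kazimierz, as surviving spouse, takes 3/5.
The remaining 2/5 passes to Mieczyslaw's descendants per stirpes.
The 2/5 is divided into 3 equal shares of 2/15 among Agnieszka, Jolanta, Danuta.
Agnieszka predeceased; the 2/15 allotted to Agnieszka's branch passes to Agnieszka's issue by representation.
Tadeusz is the sole taker at this level and receives the full 2/15.
Jolanta is living and takes 2/15.
Danuta predeceased; the 2/15 allotted to Danuta's branch passes to Danuta's issue by representation.
The 2/15 is divided into 4 equal shares of 1/30 among Nadia, Czeslaw, Pelagia, Zofia.
Nadia is living and takes 1/30.
Czeslaw is living and takes 1/30.
Pelagia is living and takes 1/30.
Zofia is living and takes 1/30.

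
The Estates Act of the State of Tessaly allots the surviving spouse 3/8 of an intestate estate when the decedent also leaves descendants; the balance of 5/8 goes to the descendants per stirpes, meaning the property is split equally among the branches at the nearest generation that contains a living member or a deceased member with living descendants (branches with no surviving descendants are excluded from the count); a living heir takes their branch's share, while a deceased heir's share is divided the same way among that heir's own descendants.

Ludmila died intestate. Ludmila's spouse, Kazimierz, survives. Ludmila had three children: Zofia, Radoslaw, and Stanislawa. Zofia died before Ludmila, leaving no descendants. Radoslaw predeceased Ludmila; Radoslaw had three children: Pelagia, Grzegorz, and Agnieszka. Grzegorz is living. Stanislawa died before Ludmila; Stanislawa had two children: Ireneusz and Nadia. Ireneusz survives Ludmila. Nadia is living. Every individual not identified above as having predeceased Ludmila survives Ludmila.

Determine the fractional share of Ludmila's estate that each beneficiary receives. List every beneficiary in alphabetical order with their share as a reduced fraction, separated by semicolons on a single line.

Agnieszka 5/48; Grzegorz 5/48; Ireneusz 5/32; Kazimierz 3/8; Nadia 5/32; Pelagia 5/48

Kazimierz, as surviving spouse, takes 3/8.
The remaining 5/8 passes to Ludmila's descendants per stirpes.
Zofia left no surviving issue, so that branch lapses and is disregarded.
The 5/8 is divided into 2 equal shares of 5/16 among Radoslaw, Stanislawa.
Radoslaw predeceased; the 5/16 allotted to Radoslaw's branch passes to Radoslaw's issue by representation.
The 5/16 is divided into 3 equal shares of 5/48 among Pelagia, Grzegorz, Agnieszka.
Pelagia is living and takes 5/48.
Grzegorz is living and takes 5/48.
Agnieszka is living and takes 5/48.
Stanislawa predeceased; the 5/16 allotted to Stanislawa's branch passes to Stanislawa's issue by representation.
The 5/16 is divided into 2 equal shares of 5/32 among Ireneusz, Nadia.
Ireneusz is living and takes 5/32.
Nadia is living and takes 5/32.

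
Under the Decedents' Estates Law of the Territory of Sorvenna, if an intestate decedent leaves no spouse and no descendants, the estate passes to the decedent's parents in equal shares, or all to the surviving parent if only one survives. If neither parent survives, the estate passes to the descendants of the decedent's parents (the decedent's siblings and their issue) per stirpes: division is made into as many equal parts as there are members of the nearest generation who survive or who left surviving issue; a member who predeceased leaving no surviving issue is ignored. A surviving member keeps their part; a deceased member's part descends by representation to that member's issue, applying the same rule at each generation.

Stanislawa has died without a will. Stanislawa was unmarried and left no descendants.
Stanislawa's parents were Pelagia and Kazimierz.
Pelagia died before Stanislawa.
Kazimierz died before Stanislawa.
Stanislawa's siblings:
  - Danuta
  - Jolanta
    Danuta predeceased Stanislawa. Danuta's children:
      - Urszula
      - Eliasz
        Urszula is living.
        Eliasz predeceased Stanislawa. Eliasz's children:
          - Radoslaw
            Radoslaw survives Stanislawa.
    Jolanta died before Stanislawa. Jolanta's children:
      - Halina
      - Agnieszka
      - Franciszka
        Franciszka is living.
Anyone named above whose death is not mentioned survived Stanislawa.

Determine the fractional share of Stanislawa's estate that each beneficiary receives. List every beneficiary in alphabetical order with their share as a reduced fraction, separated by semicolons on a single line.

Neither parent survives and there are no descendants, so the estate passes to Stanislawa's siblings and their issue per stirpes.
The estate is divided into 2 equal shares of 1/2 among Danuta, Jolanta.
Danuta predeceased; the 1/2 allotted to Danuta's branch passes to Danuta's issue by representation.
The 1/2 is divided into 2 equal shares of 1/4 among Urszula, Eliasz.
Urszula is living and takes 1/4.
Eliasz predeceased; the 1/4 allotted to Eliasz's branch passes to Eliasz's issue by representation.
Radoslaw is the sole taker at this level and receives the full 1/4.
Jolanta predeceased; the 1/2 allotted to Jolanta's branch passes to Jolanta's issue by representation.
The 1/2 is divided into 3 equal shares of 1/6 among Halina, Agnieszka, Franciszka.
Halina is living and takes 1/6.
Agnieszka is living and takes 1/6.
Franciszka is living and takes 1/6.

Agnieszka 1/6; Franciszka 1/6; Halina 1/6; Radoslaw 1/4; Urszula 1/4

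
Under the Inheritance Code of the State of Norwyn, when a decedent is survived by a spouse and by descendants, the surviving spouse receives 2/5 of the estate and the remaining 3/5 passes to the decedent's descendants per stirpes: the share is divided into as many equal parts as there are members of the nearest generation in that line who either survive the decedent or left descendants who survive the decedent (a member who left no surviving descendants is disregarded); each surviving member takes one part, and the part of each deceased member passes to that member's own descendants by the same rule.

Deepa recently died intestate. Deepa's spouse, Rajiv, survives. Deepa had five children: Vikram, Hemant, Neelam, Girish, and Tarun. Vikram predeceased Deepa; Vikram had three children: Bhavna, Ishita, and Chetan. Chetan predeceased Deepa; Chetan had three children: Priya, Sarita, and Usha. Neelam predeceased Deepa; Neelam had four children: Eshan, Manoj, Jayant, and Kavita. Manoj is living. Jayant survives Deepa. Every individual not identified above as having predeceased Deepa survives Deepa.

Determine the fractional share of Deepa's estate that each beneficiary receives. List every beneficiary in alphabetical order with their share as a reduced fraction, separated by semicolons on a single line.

Rajiv, as surviving spouse, takes 2/5.
The remaining 3/5 passes to Deepa's descendants per stirpes.
The 3/5 is divided into 5 equal shares of 3/25 among Vikram, Hemant, Neelam, Girish, Tarun.
Vikram predeceased; the 3/25 allotted to Vikram's branch passes to Vikram's issue by representation.
The 3/25 is divided into 3 equal shares of 1/25 among Bhavna, Ishita, Chetan.
Bhavna is living and takes 1/25.
Ishita is living and takes 1/25.
Chetan predeceased; the 1/25 allotted to Chetan's branch passes to Chetan's issue by representation.
The 1/25 is divided into 3 equal shares of 1/75 among Priya, Sarita, Usha.
Priya is living and takes 1/75.
Sarita is living and takes 1/75.
Usha is living and takes 1/75.
Hemant is living and takes 3/25.
Neelam predeceased; the 3/25 allotted to Neelam's branch passes to Neelam's issue by representation.
The 3/25 is divided into 4 equal shares of 3/100 among Eshan, Manoj, Jayant, Kavita.
Eshan is living and takes 3/100.
Manoj is living and takes 3/100.
Jayant is living and takes 3/100.
Kavita is living and takes 3/100.
Girish is living and takes 3/25.
Tarun is living and takes 3/25.

Bhavna 1/25; Eshan 3/100; Girish 3/25; Hemant 3/25; Ishita 1/25; Jayant 3/100; Kavita 3/100; Manoj 3/100; Priya 1/75; Rajiv 2/5; Sarita 1/75; Tarun 3/25; Usha 1/75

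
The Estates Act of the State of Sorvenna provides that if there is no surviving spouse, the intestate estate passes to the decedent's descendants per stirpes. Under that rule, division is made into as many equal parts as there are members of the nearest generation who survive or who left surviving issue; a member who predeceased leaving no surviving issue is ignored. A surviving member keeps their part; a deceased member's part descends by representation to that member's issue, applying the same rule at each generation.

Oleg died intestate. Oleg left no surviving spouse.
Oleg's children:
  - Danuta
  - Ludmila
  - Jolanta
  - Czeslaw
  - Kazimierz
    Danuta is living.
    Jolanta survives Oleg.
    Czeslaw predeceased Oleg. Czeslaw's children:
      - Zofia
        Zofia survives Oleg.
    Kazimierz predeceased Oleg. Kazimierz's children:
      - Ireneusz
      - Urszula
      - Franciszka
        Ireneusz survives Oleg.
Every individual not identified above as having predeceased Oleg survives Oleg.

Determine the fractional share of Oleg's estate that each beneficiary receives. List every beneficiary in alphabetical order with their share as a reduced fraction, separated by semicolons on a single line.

There is no surviving spouse, so the entire estate passes to Oleg's descendants per stirpes.
The estate is divided into 5 equal shares of 1/5 among Danuta, Ludmila, Jolanta, Czeslaw, Kazimierz.
Danuta is living and takes 1/5.
Ludmila is living and takes 1/5.
Jolanta is living and takes 1/5.
Czeslaw predeceased; the 1/5 allotted to Czeslaw's branch passes to Czeslaw's issue by representation.
Zofia is the sole taker at this level and receives the full 1/5.
Kazimierz predeceased; the 1/5 allotted to Kazimierz's branch passes to Kazimierz's issue by representation.
The 1/5 is divided into 3 equal shares of 1/15 among Ireneusz, Urszula, Franciszka.
Ireneusz is living and takes 1/15.
Urszula is living and takes 1/15.
Franciszka is living and takes 1/15.

Danuta 1/5; Franciszka 1/15; Ireneusz 1/15; Jolanta 1/5; Ludmila 1/5; Urszula 1/15; Zofia 1/5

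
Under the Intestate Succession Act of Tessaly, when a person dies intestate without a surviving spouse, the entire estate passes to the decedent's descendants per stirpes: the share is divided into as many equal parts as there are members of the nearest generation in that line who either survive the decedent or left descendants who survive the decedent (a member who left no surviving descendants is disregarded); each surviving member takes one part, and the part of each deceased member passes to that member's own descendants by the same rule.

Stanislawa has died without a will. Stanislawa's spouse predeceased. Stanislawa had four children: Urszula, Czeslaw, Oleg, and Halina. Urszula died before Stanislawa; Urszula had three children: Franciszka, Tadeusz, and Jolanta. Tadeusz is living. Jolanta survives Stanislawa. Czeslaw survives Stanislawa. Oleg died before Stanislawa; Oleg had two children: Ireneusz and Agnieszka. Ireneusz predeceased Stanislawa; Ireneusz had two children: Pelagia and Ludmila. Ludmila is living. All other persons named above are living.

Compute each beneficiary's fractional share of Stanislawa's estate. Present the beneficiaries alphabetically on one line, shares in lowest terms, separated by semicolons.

There is no surviving spouse, so the entire estate passes to Stanislawa's descendants per stirpes.
The estate is divided into 4 equal shares of 1/4 among Urszula, Czeslaw, Oleg, Halina.
Urszula predeceased; the 1/4 allotted to Urszula's branch passes to Urszula's issue by representation.
The 1/4 is divided into 3 equal shares of 1/12 among Franciszka, Tadeusz, Jolanta.
Franciszka is living and takes 1/12.
Tadeusz is living and takes 1/12.
Jolanta is living and takes 1/12.
Czeslaw is living and takes 1/4.
Oleg predeceased; the 1/4 allotted to Oleg's branch passes to Oleg's issue by representation.
The 1/4 is divided into 2 equal shares of 1/8 among Ireneusz, Agnieszka.
Ireneusz predeceased; the 1/8 allotted to Ireneusz's branch passes to Ireneusz's issue by representation.
The 1/8 is divided into 2 equal shares of 1/16 among Pelagia, Ludmila.
Pelagia is living and takes 1/16.
Ludmila is living and takes 1/16.
Agnieszka is living and takes 1/8.
Halina is living and takes 1/4.

Agnieszka 1/8; Czeslaw 1/4; Franciszka 1/12; Halina 1/4; Jolanta 1/12; Ludmila 1/16; Pelagia 1/16; Tadeusz 1/12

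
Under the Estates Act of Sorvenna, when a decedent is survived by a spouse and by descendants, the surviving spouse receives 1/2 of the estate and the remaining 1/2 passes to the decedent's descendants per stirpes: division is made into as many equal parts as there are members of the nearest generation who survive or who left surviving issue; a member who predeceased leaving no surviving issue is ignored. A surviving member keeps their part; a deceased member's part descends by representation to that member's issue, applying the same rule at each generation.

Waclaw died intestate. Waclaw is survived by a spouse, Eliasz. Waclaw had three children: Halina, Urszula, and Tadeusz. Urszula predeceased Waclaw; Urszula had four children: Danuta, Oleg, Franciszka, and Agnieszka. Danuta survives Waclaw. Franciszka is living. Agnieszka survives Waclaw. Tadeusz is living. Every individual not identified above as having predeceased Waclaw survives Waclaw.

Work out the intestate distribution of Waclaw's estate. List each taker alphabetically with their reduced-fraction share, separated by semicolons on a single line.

Agnieszka 1/24; Danuta 1/24; Eliasz 1/2; Franciszka 1/24; Halina 1/6; Oleg 1/24; Tadeusz 1/6

Eliasz, as surviving spouse, takes 1/2.
The remaining 1/2 passes to Waclaw's descendants per stirpes.
The 1/2 is divided into 3 equal shares of 1/6 among Halina, Urszula, Tadeusz.
Halina is living and takes 1/6.
Urszula predeceased; the 1/6 allotted to Urszula's branch passes to Urszula's issue by representation.
The 1/6 is divided into 4 equal shares of 1/24 among Danuta, Oleg, Franciszka, Agnieszka.
Danuta is living and takes 1/24.
Oleg is living and takes 1/24.
Franciszka is living and takes 1/24.
Agnieszka is living and takes 1/24.
Tadeusz is living and takes 1/6.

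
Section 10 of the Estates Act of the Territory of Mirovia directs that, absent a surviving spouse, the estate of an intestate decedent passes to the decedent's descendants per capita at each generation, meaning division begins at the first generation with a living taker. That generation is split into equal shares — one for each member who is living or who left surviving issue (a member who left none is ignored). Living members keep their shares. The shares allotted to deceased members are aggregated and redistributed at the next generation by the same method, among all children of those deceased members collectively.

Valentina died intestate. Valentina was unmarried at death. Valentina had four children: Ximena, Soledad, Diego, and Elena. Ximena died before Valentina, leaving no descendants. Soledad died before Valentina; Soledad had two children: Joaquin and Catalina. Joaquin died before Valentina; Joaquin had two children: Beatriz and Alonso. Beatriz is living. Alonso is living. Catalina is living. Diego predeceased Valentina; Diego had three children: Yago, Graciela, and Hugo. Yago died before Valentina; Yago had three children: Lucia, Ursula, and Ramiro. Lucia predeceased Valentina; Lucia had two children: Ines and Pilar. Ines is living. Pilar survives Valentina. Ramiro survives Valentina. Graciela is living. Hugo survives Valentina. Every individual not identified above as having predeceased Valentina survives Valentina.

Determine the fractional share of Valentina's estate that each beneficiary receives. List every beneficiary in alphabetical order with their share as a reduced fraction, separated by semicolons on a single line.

There is no surviving spouse, so the entire estate passes to Valentina's descendants per capita at each generation.
At generation 1 (Soledad, Diego, Elena) there are 3 shares of (1)/3 = 1/3 each.
Living: Elena — each takes 1/3.
Deceased: Soledad and Diego. Their combined 2/3 is pooled and carried to generation 2.
At generation 2 (Joaquin, Catalina, Yago, Graciela, Hugo) there are 5 shares of (2/3)/5 = 2/15 each.
Living: Catalina, Graciela, and Hugo — each takes 2/15.
Deceased: Joaquin and Yago. Their combined 4/15 is pooled and carried to generation 3.
At generation 3 (Beatriz, Alonso, Lucia, Ursula, Ramiro) there are 5 shares of (4/15)/5 = 4/75 each.
Living: Beatriz, Alonso, Ursula, and Ramiro — each takes 4/75.
Deceased: Lucia. That 4/75 share is carried to generation 4.
At generation 4 (Ines, Pilar) there are 2 shares of (4/75)/2 = 2/75 each.
Living: Ines and Pilar — each takes 2/75.

Alonso 4/75; Beatriz 4/75; Catalina 2/15; Elena 1/3; Graciela 2/15; Hugo 2/15; Ines 2/75; Pilar 2/75; Ramiro 4/75; Ursula 4/75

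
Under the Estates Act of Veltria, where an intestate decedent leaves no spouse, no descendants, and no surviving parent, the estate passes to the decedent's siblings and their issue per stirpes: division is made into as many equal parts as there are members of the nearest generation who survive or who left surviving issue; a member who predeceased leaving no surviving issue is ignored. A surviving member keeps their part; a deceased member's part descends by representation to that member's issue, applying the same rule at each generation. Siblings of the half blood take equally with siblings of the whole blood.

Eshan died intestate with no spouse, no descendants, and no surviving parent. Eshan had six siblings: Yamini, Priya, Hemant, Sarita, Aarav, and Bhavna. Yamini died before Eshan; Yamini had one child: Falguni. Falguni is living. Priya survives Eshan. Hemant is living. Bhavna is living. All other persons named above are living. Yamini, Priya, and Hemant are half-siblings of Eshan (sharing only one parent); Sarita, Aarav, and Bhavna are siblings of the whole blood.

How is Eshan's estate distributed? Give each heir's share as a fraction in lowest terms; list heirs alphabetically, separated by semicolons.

Aarav 1/6; Bhavna 1/6; Falguni 1/6; Hemant 1/6; Priya 1/6; Sarita 1/6

No spouse, descendants, or parent survives, so the estate passes to Eshan's siblings per stirpes.
Half-blood and whole-blood siblings take equally under the stated rule.
The estate is divided into 6 equal shares of 1/6 among Yamini, Priya, Hemant, Sarita, Aarav, Bhavna.
Yamini predeceased; the 1/6 allotted to Yamini's branch passes to Yamini's issue by representation.
Falguni is the sole taker at this level and receives the full 1/6.
Priya is living and takes 1/6.
Hemant is living and takes 1/6.
Sarita is living and takes 1/6.
Aarav is living and takes 1/6.
Bhavna is living and takes 1/6.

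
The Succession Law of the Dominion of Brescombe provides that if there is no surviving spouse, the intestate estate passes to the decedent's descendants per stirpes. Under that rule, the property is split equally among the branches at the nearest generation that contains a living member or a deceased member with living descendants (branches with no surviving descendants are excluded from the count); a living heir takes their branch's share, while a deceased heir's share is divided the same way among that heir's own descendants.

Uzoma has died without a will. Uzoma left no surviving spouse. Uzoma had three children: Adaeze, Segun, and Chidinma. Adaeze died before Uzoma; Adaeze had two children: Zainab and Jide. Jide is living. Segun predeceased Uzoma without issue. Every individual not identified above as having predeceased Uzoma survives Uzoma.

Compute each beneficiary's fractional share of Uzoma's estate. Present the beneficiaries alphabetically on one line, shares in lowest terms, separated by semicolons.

There is no surviving spouse, so the entire estate passes to Uzoma's descendants per stirpes.
Segun left no surviving issue, so that branch lapses and is disregarded.
The estate is divided into 2 equal shares of 1/2 among Adaeze, Chidinma.
Adaeze predeceased; the 1/2 allotted to Adaeze's branch passes to Adaeze's issue by representation.
The 1/2 is divided into 2 equal shares of 1/4 among Zainab, Jide.
Zainab is living and takes 1/4.
Jide is living and takes 1/4.
Chidinma is living and takes 1/2.

Chidinma 1/2; Jide 1/4; Zainab 1/4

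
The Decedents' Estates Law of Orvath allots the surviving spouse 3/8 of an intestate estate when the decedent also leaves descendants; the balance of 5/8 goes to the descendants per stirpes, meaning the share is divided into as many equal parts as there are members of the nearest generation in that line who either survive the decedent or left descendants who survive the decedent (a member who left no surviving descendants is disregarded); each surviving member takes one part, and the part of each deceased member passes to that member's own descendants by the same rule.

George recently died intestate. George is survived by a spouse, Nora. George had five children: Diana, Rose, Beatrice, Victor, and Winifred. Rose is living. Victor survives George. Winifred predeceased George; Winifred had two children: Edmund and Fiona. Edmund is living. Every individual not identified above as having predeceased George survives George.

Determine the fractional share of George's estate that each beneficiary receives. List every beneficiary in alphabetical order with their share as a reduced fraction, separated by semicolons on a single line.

Nora, as surviving spouse, takes 3/8.
The remaining 5/8 passes to George's descendants per stirpes.
The 5/8 is divided into 5 equal shares of 1/8 among Diana, Rose, Beatrice, Victor, Winifred.
Diana is living and takes 1/8.
Rose is living and takes 1/8.
Beatrice is living and takes 1/8.
Victor is living and takes 1/8.
Winifred predeceased; the 1/8 allotted to Winifred's branch passes to Winifred's issue by representation.
The 1/8 is divided into 2 equal shares of 1/16 among Edmund, Fiona.
Edmund is living and takes 1/16.
Fiona is living and takes 1/16.

Beatrice 1/8; Diana 1/8; Edmund 1/16; Fiona 1/16; Nora 3/8; Rose 1/8; Victor 1/8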